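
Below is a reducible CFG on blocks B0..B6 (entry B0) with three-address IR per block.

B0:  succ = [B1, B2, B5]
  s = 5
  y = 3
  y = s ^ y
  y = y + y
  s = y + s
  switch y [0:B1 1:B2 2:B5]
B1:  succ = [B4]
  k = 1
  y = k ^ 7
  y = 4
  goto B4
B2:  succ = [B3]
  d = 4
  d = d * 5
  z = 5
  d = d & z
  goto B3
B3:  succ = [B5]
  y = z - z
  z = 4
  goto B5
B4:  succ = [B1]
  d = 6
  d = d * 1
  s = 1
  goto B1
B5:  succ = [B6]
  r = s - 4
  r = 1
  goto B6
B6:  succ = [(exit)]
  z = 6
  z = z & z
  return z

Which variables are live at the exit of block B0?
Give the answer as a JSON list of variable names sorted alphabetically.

Per-block:
  B0 def {s,y} use ∅
  B1 def {k,y} use ∅
  B2 def {d,z} use ∅
  B3 def {y,z} use {z}
  B4 def {d,s} use ∅
  B5 def {r} use {s}
  B6 def {z} use ∅

Backward fixpoint:
  B0 li=∅ lo={s}
  B1 li=∅ lo=∅
  B2 li={s} lo={s,z}
  B3 li={s,z} lo={s}
  B4 li=∅ lo=∅
  B5 li={s} lo=∅
  B6 li=∅ lo=∅

live-out(B0) = ["s"]

Answer: ["s"]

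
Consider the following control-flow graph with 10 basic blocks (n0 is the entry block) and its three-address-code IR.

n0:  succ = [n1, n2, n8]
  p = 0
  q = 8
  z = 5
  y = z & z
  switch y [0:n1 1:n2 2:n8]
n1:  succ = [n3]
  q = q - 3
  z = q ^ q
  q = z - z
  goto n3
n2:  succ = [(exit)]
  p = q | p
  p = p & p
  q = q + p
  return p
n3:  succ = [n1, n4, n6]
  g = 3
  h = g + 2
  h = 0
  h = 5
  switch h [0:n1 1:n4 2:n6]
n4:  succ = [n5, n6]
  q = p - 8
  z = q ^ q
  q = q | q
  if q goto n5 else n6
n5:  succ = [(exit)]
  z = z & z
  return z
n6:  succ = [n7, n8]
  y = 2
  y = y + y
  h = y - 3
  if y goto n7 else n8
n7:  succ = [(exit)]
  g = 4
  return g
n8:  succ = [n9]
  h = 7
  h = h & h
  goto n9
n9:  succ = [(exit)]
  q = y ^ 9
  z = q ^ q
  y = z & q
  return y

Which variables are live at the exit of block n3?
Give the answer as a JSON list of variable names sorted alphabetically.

Block summaries:
  n0: def={p,q,y,z} ue=∅
  n1: def={q,z} ue={q}
  n2: def={p,q} ue={p,q}
  n3: def={g,h} ue=∅
  n4: def={q,z} ue={p}
  n5: def={z} ue={z}
  n6: def={h,y} ue=∅
  n7: def={g} ue=∅
  n8: def={h} ue=∅
  n9: def={q,y,z} ue={y}

Liveness:
  n0 li=∅ lo={p,q,y}
  n1 li={p,q} lo={p,q}
  n2 li={p,q} lo=∅
  n3 li={p,q} lo={p,q}
  n4 li={p} lo={z}
  n5 li={z} lo=∅
  n6 li=∅ lo={y}
  n7 li=∅ lo=∅
  n8 li={y} lo={y}
  n9 li={y} lo=∅

live-out(n3) = ["p", "q"]

Answer: ["p", "q"]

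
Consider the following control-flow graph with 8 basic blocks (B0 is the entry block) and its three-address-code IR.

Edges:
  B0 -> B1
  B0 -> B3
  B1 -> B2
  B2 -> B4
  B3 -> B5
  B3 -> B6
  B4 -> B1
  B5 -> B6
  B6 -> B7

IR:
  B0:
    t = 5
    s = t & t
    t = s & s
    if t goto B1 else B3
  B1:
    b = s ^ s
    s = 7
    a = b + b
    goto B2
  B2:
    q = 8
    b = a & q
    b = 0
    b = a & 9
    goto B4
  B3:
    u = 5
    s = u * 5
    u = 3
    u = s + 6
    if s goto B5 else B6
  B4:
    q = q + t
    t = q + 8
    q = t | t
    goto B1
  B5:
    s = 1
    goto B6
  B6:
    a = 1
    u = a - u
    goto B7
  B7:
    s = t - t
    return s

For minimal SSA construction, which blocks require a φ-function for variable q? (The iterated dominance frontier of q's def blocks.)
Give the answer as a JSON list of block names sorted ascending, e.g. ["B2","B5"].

Answer: ["B1"]

Analysis:
idom tree: B1←B0 B2←B1 B3←B0 B4←B2 B5←B3 B6←B3 B7←B6
Join-block Dom:
  B1: preds {B0,B4}: {B0} ∩ {B0,B1,B2,B4} = {B0}; idom=B0
  B6: preds {B3,B5}: {B0,B3} ∩ {B0,B3,B5} = {B0,B3}; idom=B3

DF walk-up:
  join B1 pred B0: · stop@B0
  join B1 pred B4: B4→B2→B1 stop@B0
  join B6 pred B3: · stop@B3
  join B6 pred B5: B5 stop@B3
  B0: DF=∅
  B1: DF={B1}
  B2: DF={B1}
  B3: DF=∅
  B4: DF={B1}
  B5: DF={B6}
  B6: DF=∅
  B7: DF=∅

φ for q: defs {B2,B4}
  DF⁺ = {B1}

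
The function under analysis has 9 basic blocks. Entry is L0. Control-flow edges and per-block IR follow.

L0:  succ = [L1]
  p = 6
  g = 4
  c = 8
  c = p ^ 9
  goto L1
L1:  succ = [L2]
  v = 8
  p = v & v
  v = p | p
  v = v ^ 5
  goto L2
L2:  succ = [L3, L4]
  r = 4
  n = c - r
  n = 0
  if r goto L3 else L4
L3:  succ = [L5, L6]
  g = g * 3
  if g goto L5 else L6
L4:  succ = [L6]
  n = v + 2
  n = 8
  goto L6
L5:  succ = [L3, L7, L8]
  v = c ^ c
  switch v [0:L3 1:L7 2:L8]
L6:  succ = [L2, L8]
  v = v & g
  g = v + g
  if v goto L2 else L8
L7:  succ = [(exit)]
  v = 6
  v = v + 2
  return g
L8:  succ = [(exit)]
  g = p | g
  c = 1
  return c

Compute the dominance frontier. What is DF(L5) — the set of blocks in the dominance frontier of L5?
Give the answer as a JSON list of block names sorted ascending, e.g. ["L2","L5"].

idom tree: L1←L0 L2←L1 L3←L2 L4←L2 L5←L3 L6←L2 L7←L5 L8←L2
Dom∩ at merges:
  L2: preds {L1,L6}: {L0,L1} ∩ {L0,L1,L2,L6} = {L0,L1}; idom=L1
  L3: preds {L2,L5}: {L0,L1,L2} ∩ {L0,L1,L2,L3,L5} = {L0,L1,L2}; idom=L2
  L6: preds {L3,L4}: {L0,L1,L2,L3} ∩ {L0,L1,L2,L4} = {L0,L1,L2}; idom=L2
  L8: preds {L5,L6}: {L0,L1,L2,L3,L5} ∩ {L0,L1,L2,L6} = {L0,L1,L2}; idom=L2

DF derivation:
  L2←L1: walk · to L1
  L2←L6: walk L6→L2 to L1
  L3←L2: walk · to L2
  L3←L5: walk L5→L3 to L2
  L6←L3: walk L3 to L2
  L6←L4: walk L4 to L2
  L8←L5: walk L5→L3 to L2
  L8←L6: walk L6 to L2
  DF(L0)=∅
  DF(L1)=∅
  DF(L2)={L2}
  DF(L3)={L3,L6,L8}
  DF(L4)={L6}
  DF(L5)={L3,L8}
  DF(L6)={L2,L8}
  DF(L7)=∅
  DF(L8)=∅

DF(L5) = ["L3", "L8"]

Answer: ["L3", "L8"]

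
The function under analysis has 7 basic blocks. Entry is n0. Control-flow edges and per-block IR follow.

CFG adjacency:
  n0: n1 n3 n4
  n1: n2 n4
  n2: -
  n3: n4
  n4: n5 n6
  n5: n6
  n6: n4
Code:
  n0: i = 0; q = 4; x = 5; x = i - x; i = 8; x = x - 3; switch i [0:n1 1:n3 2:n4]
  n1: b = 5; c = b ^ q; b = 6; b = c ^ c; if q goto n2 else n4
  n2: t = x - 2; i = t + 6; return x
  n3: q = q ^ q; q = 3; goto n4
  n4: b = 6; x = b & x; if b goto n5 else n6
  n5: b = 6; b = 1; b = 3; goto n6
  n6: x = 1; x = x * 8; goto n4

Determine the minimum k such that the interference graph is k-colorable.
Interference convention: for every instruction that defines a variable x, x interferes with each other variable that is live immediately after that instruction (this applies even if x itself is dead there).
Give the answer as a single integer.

Per-block:
  n0: {i,q,x} / ∅
  n1: {b,c} / {q}
  n2: {i,t} / {x}
  n3: {q} / {q}
  n4: {b,x} / {x}
  n5: {b} / ∅
  n6: {x} / ∅

Liveness:
  n0: in=∅ out={q,x}
  n1: in={q,x} out={x}
  n2: in={x} out=∅
  n3: in={q,x} out={x}
  n4: in={x} out=∅
  n5: in=∅ out=∅
  n6: in=∅ out={x}

Interfere edges:
  b↔{c,q,x}
  c↔{b,q,x}
  i↔{q,x}
  q↔{b,c,i,x}
  t↔{x}
  x↔{b,c,i,q,t}

Colouring:
  {b,c,q,x} pairwise interfere (4-clique) ⇒ χ ≥ 4
  4-colouring: c0={x}  c1={q,t}  c2={b,i}  c3={c}
  χ = 4

Answer: 4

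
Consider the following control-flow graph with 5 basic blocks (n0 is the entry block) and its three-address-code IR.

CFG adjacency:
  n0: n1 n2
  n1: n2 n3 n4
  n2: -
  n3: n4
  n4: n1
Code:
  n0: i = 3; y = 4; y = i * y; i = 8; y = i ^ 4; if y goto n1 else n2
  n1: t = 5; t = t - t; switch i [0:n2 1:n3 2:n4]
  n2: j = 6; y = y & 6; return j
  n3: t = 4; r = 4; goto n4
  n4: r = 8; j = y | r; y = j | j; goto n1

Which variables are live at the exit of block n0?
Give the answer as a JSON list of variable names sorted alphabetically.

Answer: ["i", "y"]

Working:
Block summaries:
  n0: {i,y} / ∅
  n1: {t} / {i}
  n2: {j,y} / {y}
  n3: {r,t} / ∅
  n4: {j,r,y} / {y}

Liveness:
  live n0: ∅→{i,y}
  live n1: {i,y}→{i,y}
  live n2: {y}→∅
  live n3: {i,y}→{i,y}
  live n4: {i,y}→{i,y}

live-out(n0) = ["i", "y"]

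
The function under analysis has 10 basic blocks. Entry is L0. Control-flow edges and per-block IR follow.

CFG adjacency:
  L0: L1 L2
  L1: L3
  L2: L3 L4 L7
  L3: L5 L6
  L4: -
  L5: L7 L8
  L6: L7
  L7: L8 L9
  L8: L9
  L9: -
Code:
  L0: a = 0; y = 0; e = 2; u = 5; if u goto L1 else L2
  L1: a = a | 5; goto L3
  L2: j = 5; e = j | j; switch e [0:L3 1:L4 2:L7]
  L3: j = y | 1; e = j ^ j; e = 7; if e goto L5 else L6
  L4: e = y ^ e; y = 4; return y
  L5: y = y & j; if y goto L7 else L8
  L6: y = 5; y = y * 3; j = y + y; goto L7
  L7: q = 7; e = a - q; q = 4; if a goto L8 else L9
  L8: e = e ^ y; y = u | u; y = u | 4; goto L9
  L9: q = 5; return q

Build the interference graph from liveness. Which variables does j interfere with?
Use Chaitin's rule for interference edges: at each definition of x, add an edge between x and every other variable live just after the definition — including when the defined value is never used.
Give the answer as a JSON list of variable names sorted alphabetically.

def/use:
  L0: {a,e,u,y} / ∅
  L1: {a} / {a}
  L2: {e,j} / ∅
  L3: {e,j} / {y}
  L4: {e,y} / {e,y}
  L5: {y} / {j,y}
  L6: {j,y} / ∅
  L7: {e,q} / {a}
  L8: {e,y} / {e,u,y}
  L9: {q} / ∅

Backward fixpoint:
  L0: in=∅ out={a,u,y}
  L1: in={a,u,y} out={a,u,y}
  L2: in={a,u,y} out={a,e,u,y}
  L3: in={a,u,y} out={a,e,j,u,y}
  L4: in={e,y} out=∅
  L5: in={a,e,j,u,y} out={a,e,u,y}
  L6: in={a,u} out={a,u,y}
  L7: in={a,u,y} out={e,u,y}
  L8: in={e,u,y} out=∅
  L9: in=∅ out=∅

Conflict graph:
  a↔{e,j,q,u,y}
  e↔{a,j,q,u,y}
  j↔{a,e,u,y}
  q↔{a,e,u,y}
  u↔{a,e,j,q,y}
  y↔{a,e,j,q,u}

N(j) = ["a", "e", "u", "y"]

Answer: ["a", "e", "u", "y"]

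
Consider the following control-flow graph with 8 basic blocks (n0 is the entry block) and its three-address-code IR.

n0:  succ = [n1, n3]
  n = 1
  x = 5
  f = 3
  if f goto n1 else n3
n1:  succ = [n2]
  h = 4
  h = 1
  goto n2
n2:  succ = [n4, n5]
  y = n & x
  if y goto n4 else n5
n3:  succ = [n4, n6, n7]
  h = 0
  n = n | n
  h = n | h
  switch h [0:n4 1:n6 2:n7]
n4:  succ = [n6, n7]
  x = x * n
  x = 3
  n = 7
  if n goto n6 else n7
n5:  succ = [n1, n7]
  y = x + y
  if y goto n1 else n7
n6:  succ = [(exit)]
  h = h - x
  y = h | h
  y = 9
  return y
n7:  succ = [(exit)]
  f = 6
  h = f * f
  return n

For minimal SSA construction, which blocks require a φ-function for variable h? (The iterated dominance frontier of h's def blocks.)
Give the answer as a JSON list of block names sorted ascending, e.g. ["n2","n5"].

Answer: ["n1", "n4", "n6", "n7"]

Analysis:
idom tree: n1←n0 n2←n1 n3←n0 n4←n0 n5←n2 n6←n0 n7←n0
Dom at joins:
  n1: preds {n0,n5}: {n0} ∩ {n0,n1,n2,n5} = {n0}; idom=n0
  n4: preds {n2,n3}: {n0,n1,n2} ∩ {n0,n3} = {n0}; idom=n0
  n6: preds {n3,n4}: {n0,n3} ∩ {n0,n4} = {n0}; idom=n0
  n7: preds {n3,n4,n5}: {n0,n3} ∩ {n0,n4} ∩ {n0,n1,n2,n5} = {n0}; idom=n0

DF walk-up:
  n1←n0: walk · to n0
  n1←n5: walk n5→n2→n1 to n0
  n4←n2: walk n2→n1 to n0
  n4←n3: walk n3 to n0
  n6←n3: walk n3 to n0
  n6←n4: walk n4 to n0
  n7←n3: walk n3 to n0
  n7←n4: walk n4 to n0
  n7←n5: walk n5→n2→n1 to n0
  DF(n0)=∅
  DF(n1)={n1,n4,n7}
  DF(n2)={n1,n4,n7}
  DF(n3)={n4,n6,n7}
  DF(n4)={n6,n7}
  DF(n5)={n1,n7}
  DF(n6)=∅
  DF(n7)=∅

φ for h: defs {n1,n3,n6,n7}
  DF⁺ = {n1,n4,n6,n7}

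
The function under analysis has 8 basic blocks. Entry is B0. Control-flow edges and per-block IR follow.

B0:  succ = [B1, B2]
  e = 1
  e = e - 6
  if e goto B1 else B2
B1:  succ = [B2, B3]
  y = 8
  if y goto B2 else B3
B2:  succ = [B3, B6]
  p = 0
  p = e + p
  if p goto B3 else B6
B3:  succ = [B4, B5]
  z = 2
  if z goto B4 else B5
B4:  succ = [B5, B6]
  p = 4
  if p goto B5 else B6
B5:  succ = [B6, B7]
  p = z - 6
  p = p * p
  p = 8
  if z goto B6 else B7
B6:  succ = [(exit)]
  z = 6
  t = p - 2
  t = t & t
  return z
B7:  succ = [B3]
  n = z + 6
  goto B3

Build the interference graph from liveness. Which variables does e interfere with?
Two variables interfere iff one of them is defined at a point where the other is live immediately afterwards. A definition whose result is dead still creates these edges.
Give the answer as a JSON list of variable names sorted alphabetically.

Per-block:
  B0: def={e} ue=∅
  B1: def={y} ue=∅
  B2: def={p} ue={e}
  B3: def={z} ue=∅
  B4: def={p} ue=∅
  B5: def={p} ue={z}
  B6: def={t,z} ue={p}
  B7: def={n} ue={z}

Backward fixpoint:
  B0 li=∅ lo={e}
  B1 li={e} lo={e}
  B2 li={e} lo={p}
  B3 li=∅ lo={z}
  B4 li={z} lo={p,z}
  B5 li={z} lo={p,z}
  B6 li={p} lo=∅
  B7 li={z} lo=∅

Interference:
  e: {p,y}
  n: ∅
  p: {e,z}
  t: {z}
  y: {e}
  z: {p,t}

N(e) = ["p", "y"]

Answer: ["p", "y"]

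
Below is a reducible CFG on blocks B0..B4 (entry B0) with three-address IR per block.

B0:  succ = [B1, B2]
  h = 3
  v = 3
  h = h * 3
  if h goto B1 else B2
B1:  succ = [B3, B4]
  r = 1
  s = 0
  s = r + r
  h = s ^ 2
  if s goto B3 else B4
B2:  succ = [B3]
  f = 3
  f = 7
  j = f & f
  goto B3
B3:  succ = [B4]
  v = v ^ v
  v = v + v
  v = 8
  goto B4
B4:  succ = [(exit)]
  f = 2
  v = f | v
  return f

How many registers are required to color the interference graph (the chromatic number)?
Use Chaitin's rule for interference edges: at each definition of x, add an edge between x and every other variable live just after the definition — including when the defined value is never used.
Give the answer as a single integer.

Answer: 3

Working:
Per-block:
  B0: {h,v} / ∅
  B1: {h,r,s} / ∅
  B2: {f,j} / ∅
  B3: {v} / {v}
  B4: {f,v} / {v}

Liveness:
  B0: in=∅ out={v}
  B1: in={v} out={v}
  B2: in={v} out={v}
  B3: in={v} out={v}
  B4: in={v} out=∅

Interference:
  f: {v}
  h: {s,v}
  j: {v}
  r: {s,v}
  s: {h,r,v}
  v: {f,h,j,r,s}

Chromatic number:
  lower bound: {h,s,v} mutually conflict ⇒ χ ≥ 3
  assign f→r1 h→r2 j→r1 r→r2 s→r1 v→r0 — no edge inside a register ⇒ χ ≤ 3
  χ = 3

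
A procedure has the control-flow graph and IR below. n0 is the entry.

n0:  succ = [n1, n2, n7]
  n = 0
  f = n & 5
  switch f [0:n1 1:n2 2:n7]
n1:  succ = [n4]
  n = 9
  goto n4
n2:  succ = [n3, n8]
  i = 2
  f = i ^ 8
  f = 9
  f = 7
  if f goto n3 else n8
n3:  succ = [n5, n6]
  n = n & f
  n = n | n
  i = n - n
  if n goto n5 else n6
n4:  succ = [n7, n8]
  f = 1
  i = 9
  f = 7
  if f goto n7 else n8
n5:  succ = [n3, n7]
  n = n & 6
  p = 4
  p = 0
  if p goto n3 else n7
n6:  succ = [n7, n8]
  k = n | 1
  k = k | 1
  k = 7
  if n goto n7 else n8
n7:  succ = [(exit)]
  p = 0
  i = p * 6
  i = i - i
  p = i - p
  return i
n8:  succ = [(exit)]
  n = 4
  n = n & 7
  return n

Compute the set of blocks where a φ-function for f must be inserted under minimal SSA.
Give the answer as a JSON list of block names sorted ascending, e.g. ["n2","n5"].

Answer: ["n7", "n8"]

Working:
idom tree: n1←n0 n2←n0 n3←n2 n4←n1 n5←n3 n6←n3 n7←n0 n8←n0
Dom∩ at merges:
  n3: preds {n2,n5}: {n0,n2} ∩ {n0,n2,n3,n5} = {n0,n2}; idom=n2
  n7: preds {n0,n4,n5,n6}: {n0} ∩ {n0,n1,n4} ∩ {n0,n2,n3,n5} ∩ {n0,n2,n3,n6} = {n0}; idom=n0
  n8: preds {n2,n4,n6}: {n0,n2} ∩ {n0,n1,n4} ∩ {n0,n2,n3,n6} = {n0}; idom=n0

DF derivation:
  n3←n2: walk · to n2
  n3←n5: walk n5→n3 to n2
  n7←n0: walk · to n0
  n7←n4: walk n4→n1 to n0
  n7←n5: walk n5→n3→n2 to n0
  n7←n6: walk n6→n3→n2 to n0
  n8←n2: walk n2 to n0
  n8←n4: walk n4→n1 to n0
  n8←n6: walk n6→n3→n2 to n0
  DF(n0)=∅
  DF(n1)={n7,n8}
  DF(n2)={n7,n8}
  DF(n3)={n3,n7,n8}
  DF(n4)={n7,n8}
  DF(n5)={n3,n7}
  DF(n6)={n7,n8}
  DF(n7)=∅
  DF(n8)=∅

φ for f: defs {n0,n2,n4}
  DF⁺ = {n7,n8}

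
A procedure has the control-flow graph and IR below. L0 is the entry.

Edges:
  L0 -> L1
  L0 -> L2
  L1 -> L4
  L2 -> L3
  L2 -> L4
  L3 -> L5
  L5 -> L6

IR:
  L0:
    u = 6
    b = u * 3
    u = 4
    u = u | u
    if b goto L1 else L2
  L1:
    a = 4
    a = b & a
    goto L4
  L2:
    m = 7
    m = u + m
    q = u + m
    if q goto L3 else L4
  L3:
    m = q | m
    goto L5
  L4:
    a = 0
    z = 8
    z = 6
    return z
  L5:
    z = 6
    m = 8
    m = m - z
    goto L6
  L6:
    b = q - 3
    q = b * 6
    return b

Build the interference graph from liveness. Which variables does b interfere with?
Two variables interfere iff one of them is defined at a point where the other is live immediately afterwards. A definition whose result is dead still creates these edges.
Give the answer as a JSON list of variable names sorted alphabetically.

def/use:
  L0: {b,u} / ∅
  L1: {a} / {b}
  L2: {m,q} / {u}
  L3: {m} / {m,q}
  L4: {a,z} / ∅
  L5: {m,z} / ∅
  L6: {b,q} / {q}

Live sets:
  live L0: ∅→{b,u}
  live L1: {b}→∅
  live L2: {u}→{m,q}
  live L3: {m,q}→{q}
  live L4: ∅→∅
  live L5: {q}→{q}
  live L6: {q}→∅

Interference:
  a: {b}
  b: {a,q,u}
  m: {q,u,z}
  q: {b,m,z}
  u: {b,m}
  z: {m,q}

N(b) = ["a", "q", "u"]

Answer: ["a", "q", "u"]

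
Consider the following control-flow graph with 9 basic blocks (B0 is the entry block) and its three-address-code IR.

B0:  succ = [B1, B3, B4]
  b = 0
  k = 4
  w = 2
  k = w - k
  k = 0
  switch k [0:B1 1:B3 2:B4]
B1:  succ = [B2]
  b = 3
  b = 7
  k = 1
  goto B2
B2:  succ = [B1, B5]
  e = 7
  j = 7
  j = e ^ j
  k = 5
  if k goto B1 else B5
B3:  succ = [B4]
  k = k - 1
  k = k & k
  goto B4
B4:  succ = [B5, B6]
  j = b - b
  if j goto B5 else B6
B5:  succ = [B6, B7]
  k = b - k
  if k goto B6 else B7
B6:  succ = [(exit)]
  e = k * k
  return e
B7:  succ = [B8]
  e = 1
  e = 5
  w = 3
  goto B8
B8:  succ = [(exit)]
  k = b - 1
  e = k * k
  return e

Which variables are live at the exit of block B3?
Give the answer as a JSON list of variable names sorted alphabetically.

def/use:
  B0 def {b,k,w} use ∅
  B1 def {b,k} use ∅
  B2 def {e,j,k} use ∅
  B3 def {k} use {k}
  B4 def {j} use {b}
  B5 def {k} use {b,k}
  B6 def {e} use {k}
  B7 def {e,w} use ∅
  B8 def {e,k} use {b}

Liveness:
  B0: in=∅ out={b,k}
  B1: in=∅ out={b}
  B2: in={b} out={b,k}
  B3: in={b,k} out={b,k}
  B4: in={b,k} out={b,k}
  B5: in={b,k} out={b,k}
  B6: in={k} out=∅
  B7: in={b} out={b}
  B8: in={b} out=∅

live-out(B3) = ["b", "k"]

Answer: ["b", "k"]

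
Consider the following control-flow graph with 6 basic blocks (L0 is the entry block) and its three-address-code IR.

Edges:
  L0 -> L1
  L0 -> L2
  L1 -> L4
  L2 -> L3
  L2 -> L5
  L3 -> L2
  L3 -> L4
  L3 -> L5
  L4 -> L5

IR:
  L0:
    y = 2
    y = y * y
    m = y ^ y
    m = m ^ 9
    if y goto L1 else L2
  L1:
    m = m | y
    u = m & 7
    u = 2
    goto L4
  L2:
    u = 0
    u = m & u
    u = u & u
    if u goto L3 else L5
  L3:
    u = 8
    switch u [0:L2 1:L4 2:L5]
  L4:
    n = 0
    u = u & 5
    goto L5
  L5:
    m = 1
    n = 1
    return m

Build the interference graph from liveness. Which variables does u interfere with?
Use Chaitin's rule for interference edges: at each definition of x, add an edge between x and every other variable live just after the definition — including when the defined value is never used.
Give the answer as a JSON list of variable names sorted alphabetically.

def/use:
  L0 def {m,y} use ∅
  L1 def {m,u} use {m,y}
  L2 def {u} use {m}
  L3 def {u} use ∅
  L4 def {n,u} use {u}
  L5 def {m,n} use ∅

Live sets:
  L0: in=∅ out={m,y}
  L1: in={m,y} out={u}
  L2: in={m} out={m}
  L3: in={m} out={m,u}
  L4: in={u} out=∅
  L5: in=∅ out=∅

Interfere edges:
  m↔{n,u,y}
  n↔{m,u}
  u↔{m,n}
  y↔{m}

N(u) = ["m", "n"]

Answer: ["m", "n"]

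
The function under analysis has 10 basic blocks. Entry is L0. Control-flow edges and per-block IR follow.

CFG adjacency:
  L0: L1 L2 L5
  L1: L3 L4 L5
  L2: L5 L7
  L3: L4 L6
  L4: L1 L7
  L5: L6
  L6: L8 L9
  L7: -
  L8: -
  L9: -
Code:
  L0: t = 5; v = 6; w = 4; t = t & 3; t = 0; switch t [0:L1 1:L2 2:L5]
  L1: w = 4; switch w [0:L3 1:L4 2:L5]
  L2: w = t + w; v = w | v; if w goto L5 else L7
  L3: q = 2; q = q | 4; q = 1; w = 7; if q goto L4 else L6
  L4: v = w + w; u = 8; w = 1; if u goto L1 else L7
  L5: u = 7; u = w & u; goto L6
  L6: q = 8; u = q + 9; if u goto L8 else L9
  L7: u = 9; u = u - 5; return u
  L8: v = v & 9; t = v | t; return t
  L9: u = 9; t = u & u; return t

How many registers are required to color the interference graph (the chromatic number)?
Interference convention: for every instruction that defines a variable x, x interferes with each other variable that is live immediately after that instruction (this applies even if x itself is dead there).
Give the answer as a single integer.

Answer: 4

Working:
Block summaries:
  L0: def={t,v,w} ue=∅
  L1: def={w} ue=∅
  L2: def={v,w} ue={t,v,w}
  L3: def={q,w} ue=∅
  L4: def={u,v,w} ue={w}
  L5: def={u} ue={w}
  L6: def={q,u} ue=∅
  L7: def={u} ue=∅
  L8: def={t,v} ue={t,v}
  L9: def={t,u} ue=∅

Liveness:
  live L0: ∅→{t,v,w}
  live L1: {t,v}→{t,v,w}
  live L2: {t,v,w}→{t,v,w}
  live L3: {t,v}→{t,v,w}
  live L4: {t,w}→{t,v}
  live L5: {t,v,w}→{t,v}
  live L6: {t,v}→{t,v}
  live L7: ∅→∅
  live L8: {t,v}→∅
  live L9: ∅→∅

Interference:
  q↔{t,v,w}
  t↔{q,u,v,w}
  u↔{t,v,w}
  v↔{q,t,u,w}
  w↔{q,t,u,v}

Registers:
  {q,t,v,w} pairwise interfere (4-clique) ⇒ χ ≥ 4
  4-colouring: R0={t}  R1={v}  R2={w}  R3={q,u}
  χ = 4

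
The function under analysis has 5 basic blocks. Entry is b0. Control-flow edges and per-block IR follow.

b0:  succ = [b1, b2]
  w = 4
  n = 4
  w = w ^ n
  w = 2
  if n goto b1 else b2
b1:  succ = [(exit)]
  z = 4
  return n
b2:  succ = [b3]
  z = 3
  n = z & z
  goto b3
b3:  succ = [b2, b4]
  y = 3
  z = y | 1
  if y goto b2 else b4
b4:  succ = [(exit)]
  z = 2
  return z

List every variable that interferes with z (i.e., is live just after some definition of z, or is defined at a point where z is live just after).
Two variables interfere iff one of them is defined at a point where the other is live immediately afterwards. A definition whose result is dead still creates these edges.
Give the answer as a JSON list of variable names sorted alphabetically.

Block summaries:
  b0: {n,w} / ∅
  b1: {z} / {n}
  b2: {n,z} / ∅
  b3: {y,z} / ∅
  b4: {z} / ∅

Backward fixpoint:
  live b0: ∅→{n}
  live b1: {n}→∅
  live b2: ∅→∅
  live b3: ∅→∅
  live b4: ∅→∅

Interfere edges:
  n — {w,z}
  w — {n}
  y — {z}
  z — {n,y}

N(z) = ["n", "y"]

Answer: ["n", "y"]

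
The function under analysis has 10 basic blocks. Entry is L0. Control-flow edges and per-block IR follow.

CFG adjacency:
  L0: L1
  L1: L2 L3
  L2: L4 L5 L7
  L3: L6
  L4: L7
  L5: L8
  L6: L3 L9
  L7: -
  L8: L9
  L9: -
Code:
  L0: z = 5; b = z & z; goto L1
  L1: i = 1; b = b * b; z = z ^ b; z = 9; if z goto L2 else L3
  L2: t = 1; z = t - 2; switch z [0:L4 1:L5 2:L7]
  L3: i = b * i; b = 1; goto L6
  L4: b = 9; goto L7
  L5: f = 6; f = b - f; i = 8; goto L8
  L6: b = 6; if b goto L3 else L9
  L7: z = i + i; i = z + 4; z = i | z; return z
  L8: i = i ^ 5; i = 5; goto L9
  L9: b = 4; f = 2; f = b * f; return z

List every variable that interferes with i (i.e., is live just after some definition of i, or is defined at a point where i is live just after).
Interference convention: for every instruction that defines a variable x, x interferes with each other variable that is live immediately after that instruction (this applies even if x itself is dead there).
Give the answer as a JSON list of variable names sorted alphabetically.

Answer: ["b", "t", "z"]

Derivation:
Per-block:
  L0: def={b,z} ue=∅
  L1: def={b,i,z} ue={b,z}
  L2: def={t,z} ue=∅
  L3: def={b,i} ue={b,i}
  L4: def={b} ue=∅
  L5: def={f,i} ue={b}
  L6: def={b} ue=∅
  L7: def={i,z} ue={i}
  L8: def={i} ue={i}
  L9: def={b,f} ue={z}

Live sets:
  L0: in=∅ out={b,z}
  L1: in={b,z} out={b,i,z}
  L2: in={b,i} out={b,i,z}
  L3: in={b,i,z} out={i,z}
  L4: in={i} out={i}
  L5: in={b,z} out={i,z}
  L6: in={i,z} out={b,i,z}
  L7: in={i} out=∅
  L8: in={i,z} out={z}
  L9: in={z} out=∅

Conflict graph:
  b: {f,i,t,z}
  f: {b,z}
  i: {b,t,z}
  t: {b,i}
  z: {b,f,i}

N(i) = ["b", "t", "z"]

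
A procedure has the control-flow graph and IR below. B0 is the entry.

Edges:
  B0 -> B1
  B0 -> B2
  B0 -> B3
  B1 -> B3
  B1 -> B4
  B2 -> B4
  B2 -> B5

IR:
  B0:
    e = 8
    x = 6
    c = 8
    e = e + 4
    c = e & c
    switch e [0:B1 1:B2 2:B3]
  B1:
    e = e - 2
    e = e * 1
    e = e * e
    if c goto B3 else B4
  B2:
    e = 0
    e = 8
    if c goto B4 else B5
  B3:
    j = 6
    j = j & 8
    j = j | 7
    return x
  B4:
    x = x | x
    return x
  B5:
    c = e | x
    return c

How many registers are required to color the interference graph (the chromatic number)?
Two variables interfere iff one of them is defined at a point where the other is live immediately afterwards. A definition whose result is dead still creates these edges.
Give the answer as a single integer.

Answer: 3

Derivation:
Per-block:
  B0 def {c,e,x} use ∅
  B1 def {e} use {c,e}
  B2 def {e} use {c}
  B3 def {j} use {x}
  B4 def {x} use {x}
  B5 def {c} use {e,x}

Backward fixpoint:
  B0 li=∅ lo={c,e,x}
  B1 li={c,e,x} lo={x}
  B2 li={c,x} lo={e,x}
  B3 li={x} lo=∅
  B4 li={x} lo=∅
  B5 li={e,x} lo=∅

Interference:
  c: {e,x}
  e: {c,x}
  j: {x}
  x: {c,e,j}

Registers:
  {c,e,x} pairwise interfere (3-clique) ⇒ χ ≥ 3
  3-colouring: r0={x}  r1={c,j}  r2={e}
  χ = 3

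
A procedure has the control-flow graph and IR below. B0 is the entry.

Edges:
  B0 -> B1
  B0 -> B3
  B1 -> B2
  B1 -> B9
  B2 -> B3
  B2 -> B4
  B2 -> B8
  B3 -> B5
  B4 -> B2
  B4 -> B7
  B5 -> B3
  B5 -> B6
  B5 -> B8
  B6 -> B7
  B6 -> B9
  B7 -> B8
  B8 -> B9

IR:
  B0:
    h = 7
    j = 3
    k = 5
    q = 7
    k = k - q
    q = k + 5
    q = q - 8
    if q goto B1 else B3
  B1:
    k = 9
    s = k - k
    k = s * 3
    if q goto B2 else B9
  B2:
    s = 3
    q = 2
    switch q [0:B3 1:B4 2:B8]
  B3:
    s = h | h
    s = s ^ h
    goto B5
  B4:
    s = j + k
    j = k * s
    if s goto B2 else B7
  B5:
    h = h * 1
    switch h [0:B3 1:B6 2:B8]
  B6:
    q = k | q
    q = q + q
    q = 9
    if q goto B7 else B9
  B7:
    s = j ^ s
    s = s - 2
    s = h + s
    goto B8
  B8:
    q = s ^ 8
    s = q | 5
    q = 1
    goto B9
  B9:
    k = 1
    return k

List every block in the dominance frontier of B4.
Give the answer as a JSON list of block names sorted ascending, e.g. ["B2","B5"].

idom tree: B1←B0 B2←B1 B3←B0 B4←B2 B5←B3 B6←B5 B7←B0 B8←B0 B9←B0
Dom∩ at merges:
  B2: preds {B1,B4}: {B0,B1} ∩ {B0,B1,B2,B4} = {B0,B1}; idom=B1
  B3: preds {B0,B2,B5}: {B0} ∩ {B0,B1,B2} ∩ {B0,B3,B5} = {B0}; idom=B0
  B7: preds {B4,B6}: {B0,B1,B2,B4} ∩ {B0,B3,B5,B6} = {B0}; idom=B0
  B8: preds {B2,B5,B7}: {B0,B1,B2} ∩ {B0,B3,B5} ∩ {B0,B7} = {B0}; idom=B0
  B9: preds {B1,B6,B8}: {B0,B1} ∩ {B0,B3,B5,B6} ∩ {B0,B8} = {B0}; idom=B0

DF derivation:
  join B2 pred B1: · stop@B1
  join B2 pred B4: B4→B2 stop@B1
  join B3 pred B0: · stop@B0
  join B3 pred B2: B2→B1 stop@B0
  join B3 pred B5: B5→B3 stop@B0
  join B7 pred B4: B4→B2→B1 stop@B0
  join B7 pred B6: B6→B5→B3 stop@B0
  join B8 pred B2: B2→B1 stop@B0
  join B8 pred B5: B5→B3 stop@B0
  join B8 pred B7: B7 stop@B0
  join B9 pred B1: B1 stop@B0
  join B9 pred B6: B6→B5→B3 stop@B0
  join B9 pred B8: B8 stop@B0
  DF(B0)=∅
  DF(B1)={B3,B7,B8,B9}
  DF(B2)={B2,B3,B7,B8}
  DF(B3)={B3,B7,B8,B9}
  DF(B4)={B2,B7}
  DF(B5)={B3,B7,B8,B9}
  DF(B6)={B7,B9}
  DF(B7)={B8}
  DF(B8)={B9}
  DF(B9)=∅

DF(B4) = ["B2", "B7"]

Answer: ["B2", "B7"]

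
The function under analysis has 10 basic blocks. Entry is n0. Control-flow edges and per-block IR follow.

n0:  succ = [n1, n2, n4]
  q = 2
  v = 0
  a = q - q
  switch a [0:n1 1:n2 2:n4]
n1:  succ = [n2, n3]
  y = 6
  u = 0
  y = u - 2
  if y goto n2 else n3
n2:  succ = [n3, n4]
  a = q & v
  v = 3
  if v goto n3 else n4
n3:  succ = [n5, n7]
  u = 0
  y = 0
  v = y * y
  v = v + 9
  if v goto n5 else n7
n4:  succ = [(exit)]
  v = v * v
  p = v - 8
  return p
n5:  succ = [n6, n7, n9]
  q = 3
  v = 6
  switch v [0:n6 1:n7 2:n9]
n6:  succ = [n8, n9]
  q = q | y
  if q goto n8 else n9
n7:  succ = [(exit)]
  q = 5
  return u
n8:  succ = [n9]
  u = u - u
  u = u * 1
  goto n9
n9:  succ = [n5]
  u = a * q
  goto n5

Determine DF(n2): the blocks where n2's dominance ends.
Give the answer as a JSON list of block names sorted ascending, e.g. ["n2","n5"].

idom tree: n1←n0 n2←n0 n3←n0 n4←n0 n5←n3 n6←n5 n7←n3 n8←n6 n9←n5
Join-block Dom:
  n2: preds {n0,n1}: {n0} ∩ {n0,n1} = {n0}; idom=n0
  n3: preds {n1,n2}: {n0,n1} ∩ {n0,n2} = {n0}; idom=n0
  n4: preds {n0,n2}: {n0} ∩ {n0,n2} = {n0}; idom=n0
  n5: preds {n3,n9}: {n0,n3} ∩ {n0,n3,n5,n9} = {n0,n3}; idom=n3
  n7: preds {n3,n5}: {n0,n3} ∩ {n0,n3,n5} = {n0,n3}; idom=n3
  n9: preds {n5,n6,n8}: {n0,n3,n5} ∩ {n0,n3,n5,n6} ∩ {n0,n3,n5,n6,n8} = {n0,n3,n5}; idom=n5

Frontier:
  n2←n0: walk · to n0
  n2←n1: walk n1 to n0
  n3←n1: walk n1 to n0
  n3←n2: walk n2 to n0
  n4←n0: walk · to n0
  n4←n2: walk n2 to n0
  n5←n3: walk · to n3
  n5←n9: walk n9→n5 to n3
  n7←n3: walk · to n3
  n7←n5: walk n5 to n3
  n9←n5: walk · to n5
  n9←n6: walk n6 to n5
  n9←n8: walk n8→n6 to n5
  DF(n0)=∅
  DF(n1)={n2,n3}
  DF(n2)={n3,n4}
  DF(n3)=∅
  DF(n4)=∅
  DF(n5)={n5,n7}
  DF(n6)={n9}
  DF(n7)=∅
  DF(n8)={n9}
  DF(n9)={n5}

DF(n2) = ["n3", "n4"]

Answer: ["n3", "n4"]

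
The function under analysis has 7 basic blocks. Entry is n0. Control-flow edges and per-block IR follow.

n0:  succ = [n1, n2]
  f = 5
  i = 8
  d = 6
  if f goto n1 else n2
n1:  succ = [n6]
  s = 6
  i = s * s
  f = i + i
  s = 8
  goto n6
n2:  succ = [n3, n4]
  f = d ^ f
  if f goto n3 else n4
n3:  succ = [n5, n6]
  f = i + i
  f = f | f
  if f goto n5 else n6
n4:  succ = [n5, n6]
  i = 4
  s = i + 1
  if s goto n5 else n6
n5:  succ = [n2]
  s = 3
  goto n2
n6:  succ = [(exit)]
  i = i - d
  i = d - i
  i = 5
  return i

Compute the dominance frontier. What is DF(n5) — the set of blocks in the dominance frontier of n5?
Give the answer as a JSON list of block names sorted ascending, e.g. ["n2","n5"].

Answer: ["n2"]

Derivation:
idom tree: n1←n0 n2←n0 n3←n2 n4←n2 n5←n2 n6←n0
Join-block Dom:
  n2: preds {n0,n5}: {n0} ∩ {n0,n2,n5} = {n0}; idom=n0
  n5: preds {n3,n4}: {n0,n2,n3} ∩ {n0,n2,n4} = {n0,n2}; idom=n2
  n6: preds {n1,n3,n4}: {n0,n1} ∩ {n0,n2,n3} ∩ {n0,n2,n4} = {n0}; idom=n0

Frontier:
  join n2 pred n0: · stop@n0
  join n2 pred n5: n5→n2 stop@n0
  join n5 pred n3: n3 stop@n2
  join n5 pred n4: n4 stop@n2
  join n6 pred n1: n1 stop@n0
  join n6 pred n3: n3→n2 stop@n0
  join n6 pred n4: n4→n2 stop@n0
  n0 → ∅
  n1 → {n6}
  n2 → {n2,n6}
  n3 → {n5,n6}
  n4 → {n5,n6}
  n5 → {n2}
  n6 → ∅

DF(n5) = ["n2"]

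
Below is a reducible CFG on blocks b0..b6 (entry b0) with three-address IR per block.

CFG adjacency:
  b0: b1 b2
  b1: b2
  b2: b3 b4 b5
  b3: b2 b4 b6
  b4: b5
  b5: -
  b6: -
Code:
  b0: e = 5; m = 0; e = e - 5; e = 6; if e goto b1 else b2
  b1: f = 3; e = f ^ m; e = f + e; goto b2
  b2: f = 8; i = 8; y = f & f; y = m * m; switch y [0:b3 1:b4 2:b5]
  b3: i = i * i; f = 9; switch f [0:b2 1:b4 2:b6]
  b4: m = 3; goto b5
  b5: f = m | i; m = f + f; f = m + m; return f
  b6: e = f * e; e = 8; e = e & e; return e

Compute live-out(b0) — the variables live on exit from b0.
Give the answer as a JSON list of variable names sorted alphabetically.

Answer: ["e", "m"]

Working:
Block summaries:
  b0 def {e,m} use ∅
  b1 def {e,f} use {m}
  b2 def {f,i,y} use {m}
  b3 def {f,i} use {i}
  b4 def {m} use ∅
  b5 def {f,m} use {i,m}
  b6 def {e} use {e,f}

Live sets:
  b0: in=∅ out={e,m}
  b1: in={m} out={e,m}
  b2: in={e,m} out={e,i,m}
  b3: in={e,i,m} out={e,f,i,m}
  b4: in={i} out={i,m}
  b5: in={i,m} out=∅
  b6: in={e,f} out=∅

live-out(b0) = ["e", "m"]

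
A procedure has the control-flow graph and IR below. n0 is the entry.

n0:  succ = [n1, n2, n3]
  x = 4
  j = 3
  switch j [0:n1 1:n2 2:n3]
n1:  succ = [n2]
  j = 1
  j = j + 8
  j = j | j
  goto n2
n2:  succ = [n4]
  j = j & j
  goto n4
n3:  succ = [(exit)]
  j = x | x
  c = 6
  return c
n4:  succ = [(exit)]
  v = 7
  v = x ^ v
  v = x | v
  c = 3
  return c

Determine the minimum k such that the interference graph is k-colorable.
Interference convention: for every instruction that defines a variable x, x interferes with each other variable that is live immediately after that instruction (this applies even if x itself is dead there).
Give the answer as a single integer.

Answer: 2

Working:
Per-block:
  n0 def {j,x} use ∅
  n1 def {j} use ∅
  n2 def {j} use {j}
  n3 def {c,j} use {x}
  n4 def {c,v} use {x}

Liveness:
  n0: in=∅ out={j,x}
  n1: in={x} out={j,x}
  n2: in={j,x} out={x}
  n3: in={x} out=∅
  n4: in={x} out=∅

Conflict graph:
  c — ∅
  j — {x}
  v — {x}
  x — {j,v}

Registers:
  {j,x} pairwise interfere (2-clique) ⇒ χ ≥ 2
  assign c→r0 j→r1 v→r1 x→r0 — no edge inside a register ⇒ χ ≤ 2
  χ = 2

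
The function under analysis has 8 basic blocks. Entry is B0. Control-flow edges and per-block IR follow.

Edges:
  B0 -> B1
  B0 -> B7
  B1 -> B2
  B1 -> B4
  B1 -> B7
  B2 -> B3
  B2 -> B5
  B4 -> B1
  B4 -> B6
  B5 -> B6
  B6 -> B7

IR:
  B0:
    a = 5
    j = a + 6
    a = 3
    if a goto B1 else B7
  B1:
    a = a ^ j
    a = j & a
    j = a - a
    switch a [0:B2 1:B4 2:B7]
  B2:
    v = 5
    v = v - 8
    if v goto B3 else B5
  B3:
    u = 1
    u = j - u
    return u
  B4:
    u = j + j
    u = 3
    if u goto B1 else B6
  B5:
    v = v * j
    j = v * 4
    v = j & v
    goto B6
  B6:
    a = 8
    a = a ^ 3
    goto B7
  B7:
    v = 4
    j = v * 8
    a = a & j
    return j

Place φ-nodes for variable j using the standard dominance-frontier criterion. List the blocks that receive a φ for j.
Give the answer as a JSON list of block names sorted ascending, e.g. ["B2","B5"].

Answer: ["B1", "B6", "B7"]

Analysis:
idom tree: B1←B0 B2←B1 B3←B2 B4←B1 B5←B2 B6←B1 B7←B0
Join-block Dom:
  B1: preds {B0,B4}: {B0} ∩ {B0,B1,B4} = {B0}; idom=B0
  B6: preds {B4,B5}: {B0,B1,B4} ∩ {B0,B1,B2,B5} = {B0,B1}; idom=B1
  B7: preds {B0,B1,B6}: {B0} ∩ {B0,B1} ∩ {B0,B1,B6} = {B0}; idom=B0

DF walk-up:
  B1←B0: walk · to B0
  B1←B4: walk B4→B1 to B0
  B6←B4: walk B4 to B1
  B6←B5: walk B5→B2 to B1
  B7←B0: walk · to B0
  B7←B1: walk B1 to B0
  B7←B6: walk B6→B1 to B0
  DF(B0)=∅
  DF(B1)={B1,B7}
  DF(B2)={B6}
  DF(B3)=∅
  DF(B4)={B1,B6}
  DF(B5)={B6}
  DF(B6)={B7}
  DF(B7)=∅

φ for j: defs {B0,B1,B5,B7}
  DF⁺ = {B1,B6,B7}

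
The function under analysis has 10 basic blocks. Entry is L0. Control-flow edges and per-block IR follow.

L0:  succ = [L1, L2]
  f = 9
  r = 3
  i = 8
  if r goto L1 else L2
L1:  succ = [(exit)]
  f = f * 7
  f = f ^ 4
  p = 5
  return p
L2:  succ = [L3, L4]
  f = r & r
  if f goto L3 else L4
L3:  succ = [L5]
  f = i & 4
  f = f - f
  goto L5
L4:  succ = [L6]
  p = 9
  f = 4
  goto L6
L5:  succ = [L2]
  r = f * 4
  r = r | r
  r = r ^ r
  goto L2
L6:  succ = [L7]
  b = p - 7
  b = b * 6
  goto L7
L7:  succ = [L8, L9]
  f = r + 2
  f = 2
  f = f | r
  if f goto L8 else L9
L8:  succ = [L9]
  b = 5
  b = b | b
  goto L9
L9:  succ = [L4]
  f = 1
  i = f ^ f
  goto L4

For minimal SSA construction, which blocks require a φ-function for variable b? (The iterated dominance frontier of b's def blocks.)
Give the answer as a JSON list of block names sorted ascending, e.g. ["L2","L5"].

Answer: ["L4", "L9"]

Working:
idom tree: L1←L0 L2←L0 L3←L2 L4←L2 L5←L3 L6←L4 L7←L6 L8←L7 L9←L7
Join-block Dom:
  L2: preds {L0,L5}: {L0} ∩ {L0,L2,L3,L5} = {L0}; idom=L0
  L4: preds {L2,L9}: {L0,L2} ∩ {L0,L2,L4,L6,L7,L9} = {L0,L2}; idom=L2
  L9: preds {L7,L8}: {L0,L2,L4,L6,L7} ∩ {L0,L2,L4,L6,L7,L8} = {L0,L2,L4,L6,L7}; idom=L7

Frontier:
  L2←L0: walk · to L0
  L2←L5: walk L5→L3→L2 to L0
  L4←L2: walk · to L2
  L4←L9: walk L9→L7→L6→L4 to L2
  L9←L7: walk · to L7
  L9←L8: walk L8 to L7
  DF(L0)=∅
  DF(L1)=∅
  DF(L2)={L2}
  DF(L3)={L2}
  DF(L4)={L4}
  DF(L5)={L2}
  DF(L6)={L4}
  DF(L7)={L4}
  DF(L8)={L9}
  DF(L9)={L4}

φ for b: defs {L6,L8}
  DF⁺ = {L4,L9}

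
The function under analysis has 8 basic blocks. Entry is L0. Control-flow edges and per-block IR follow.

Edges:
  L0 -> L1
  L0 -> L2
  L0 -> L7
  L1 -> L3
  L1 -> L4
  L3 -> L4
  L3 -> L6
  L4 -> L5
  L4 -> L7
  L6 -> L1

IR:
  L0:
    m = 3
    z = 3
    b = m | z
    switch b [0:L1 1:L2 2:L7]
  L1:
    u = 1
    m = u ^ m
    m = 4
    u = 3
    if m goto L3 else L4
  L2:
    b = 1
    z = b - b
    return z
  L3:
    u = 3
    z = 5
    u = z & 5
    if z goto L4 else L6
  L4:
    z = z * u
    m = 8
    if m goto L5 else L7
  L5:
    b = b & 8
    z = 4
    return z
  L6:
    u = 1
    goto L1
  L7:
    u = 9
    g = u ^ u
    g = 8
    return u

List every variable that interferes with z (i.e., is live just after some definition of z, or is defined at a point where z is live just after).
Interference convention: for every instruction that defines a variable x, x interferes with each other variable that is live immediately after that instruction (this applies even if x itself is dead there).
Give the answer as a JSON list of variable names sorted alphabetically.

Answer: ["b", "m", "u"]

Analysis:
def/use:
  L0: {b,m,z} / ∅
  L1: {m,u} / {m}
  L2: {b,z} / ∅
  L3: {u,z} / ∅
  L4: {m,z} / {u,z}
  L5: {b,z} / {b}
  L6: {u} / ∅
  L7: {g,u} / ∅

Live sets:
  L0: in=∅ out={b,m,z}
  L1: in={b,m,z} out={b,m,u,z}
  L2: in=∅ out=∅
  L3: in={b,m} out={b,m,u,z}
  L4: in={b,u,z} out={b}
  L5: in={b} out=∅
  L6: in={b,m,z} out={b,m,z}
  L7: in=∅ out=∅

Conflict graph:
  b — {m,u,z}
  g — {u}
  m — {b,u,z}
  u — {b,g,m,z}
  z — {b,m,u}

N(z) = ["b", "m", "u"]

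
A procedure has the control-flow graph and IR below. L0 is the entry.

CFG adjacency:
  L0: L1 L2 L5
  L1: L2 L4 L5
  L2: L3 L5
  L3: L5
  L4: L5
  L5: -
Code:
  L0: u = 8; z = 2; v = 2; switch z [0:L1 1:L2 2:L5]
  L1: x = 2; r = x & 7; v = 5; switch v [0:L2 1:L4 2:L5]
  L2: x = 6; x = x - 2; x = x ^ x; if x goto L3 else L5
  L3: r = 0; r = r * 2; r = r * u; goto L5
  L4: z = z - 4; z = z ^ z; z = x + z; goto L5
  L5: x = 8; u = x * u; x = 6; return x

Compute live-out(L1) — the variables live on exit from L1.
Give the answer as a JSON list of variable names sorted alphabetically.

Per-block:
  L0 def {u,v,z} use ∅
  L1 def {r,v,x} use ∅
  L2 def {x} use ∅
  L3 def {r} use {u}
  L4 def {z} use {x,z}
  L5 def {u,x} use {u}

Backward fixpoint:
  L0 li=∅ lo={u,z}
  L1 li={u,z} lo={u,x,z}
  L2 li={u} lo={u}
  L3 li={u} lo={u}
  L4 li={u,x,z} lo={u}
  L5 li={u} lo=∅

live-out(L1) = ["u", "x", "z"]

Answer: ["u", "x", "z"]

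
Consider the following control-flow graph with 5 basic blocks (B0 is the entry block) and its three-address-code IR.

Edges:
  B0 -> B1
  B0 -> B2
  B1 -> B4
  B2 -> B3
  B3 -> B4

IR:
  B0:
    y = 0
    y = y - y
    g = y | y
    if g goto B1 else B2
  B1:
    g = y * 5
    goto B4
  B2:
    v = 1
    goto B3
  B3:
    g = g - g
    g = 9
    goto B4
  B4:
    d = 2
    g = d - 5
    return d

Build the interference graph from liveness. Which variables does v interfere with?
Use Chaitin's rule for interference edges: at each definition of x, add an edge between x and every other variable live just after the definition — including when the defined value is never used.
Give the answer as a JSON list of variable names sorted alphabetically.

Per-block:
  B0: def={g,y} ue=∅
  B1: def={g} ue={y}
  B2: def={v} ue=∅
  B3: def={g} ue={g}
  B4: def={d,g} ue=∅

Live sets:
  live B0: ∅→{g,y}
  live B1: {y}→∅
  live B2: {g}→{g}
  live B3: {g}→∅
  live B4: ∅→∅

Interference:
  d — {g}
  g — {d,v,y}
  v — {g}
  y — {g}

N(v) = ["g"]

Answer: ["g"]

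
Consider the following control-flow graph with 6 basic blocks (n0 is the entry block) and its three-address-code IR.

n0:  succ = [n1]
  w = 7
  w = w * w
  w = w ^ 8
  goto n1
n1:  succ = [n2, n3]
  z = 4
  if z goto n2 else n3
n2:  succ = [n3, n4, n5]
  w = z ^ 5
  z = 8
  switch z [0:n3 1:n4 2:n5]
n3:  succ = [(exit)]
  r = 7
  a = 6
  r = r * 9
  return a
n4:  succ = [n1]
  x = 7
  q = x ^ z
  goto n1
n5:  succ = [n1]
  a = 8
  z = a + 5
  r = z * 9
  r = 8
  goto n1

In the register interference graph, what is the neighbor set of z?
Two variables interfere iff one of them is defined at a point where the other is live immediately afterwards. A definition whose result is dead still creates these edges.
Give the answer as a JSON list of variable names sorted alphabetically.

Answer: ["x"]

Working:
def/use:
  n0: {w} / ∅
  n1: {z} / ∅
  n2: {w,z} / {z}
  n3: {a,r} / ∅
  n4: {q,x} / {z}
  n5: {a,r,z} / ∅

Backward fixpoint:
  n0 li=∅ lo=∅
  n1 li=∅ lo={z}
  n2 li={z} lo={z}
  n3 li=∅ lo=∅
  n4 li={z} lo=∅
  n5 li=∅ lo=∅

Conflict graph:
  a↔{r}
  q↔∅
  r↔{a}
  w↔∅
  x↔{z}
  z↔{x}

N(z) = ["x"]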